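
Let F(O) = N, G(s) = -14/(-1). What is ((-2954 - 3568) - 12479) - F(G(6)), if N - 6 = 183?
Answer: -19190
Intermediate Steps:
G(s) = 14 (G(s) = -14*(-1) = 14)
N = 189 (N = 6 + 183 = 189)
F(O) = 189
((-2954 - 3568) - 12479) - F(G(6)) = ((-2954 - 3568) - 12479) - 1*189 = (-6522 - 12479) - 189 = -19001 - 189 = -19190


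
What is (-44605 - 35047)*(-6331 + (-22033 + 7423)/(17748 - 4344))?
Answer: 563374175314/1117 ≈ 5.0436e+8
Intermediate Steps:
(-44605 - 35047)*(-6331 + (-22033 + 7423)/(17748 - 4344)) = -79652*(-6331 - 14610/13404) = -79652*(-6331 - 14610*1/13404) = -79652*(-6331 - 2435/2234) = -79652*(-14145889/2234) = 563374175314/1117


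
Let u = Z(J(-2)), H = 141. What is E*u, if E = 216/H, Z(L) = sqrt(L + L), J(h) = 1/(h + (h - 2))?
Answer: 24*I*sqrt(3)/47 ≈ 0.88445*I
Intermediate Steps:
J(h) = 1/(-2 + 2*h) (J(h) = 1/(h + (-2 + h)) = 1/(-2 + 2*h))
Z(L) = sqrt(2)*sqrt(L) (Z(L) = sqrt(2*L) = sqrt(2)*sqrt(L))
u = I*sqrt(3)/3 (u = sqrt(2)*sqrt(1/(2*(-1 - 2))) = sqrt(2)*sqrt((1/2)/(-3)) = sqrt(2)*sqrt((1/2)*(-1/3)) = sqrt(2)*sqrt(-1/6) = sqrt(2)*(I*sqrt(6)/6) = I*sqrt(3)/3 ≈ 0.57735*I)
E = 72/47 (E = 216/141 = 216*(1/141) = 72/47 ≈ 1.5319)
E*u = 72*(I*sqrt(3)/3)/47 = 24*I*sqrt(3)/47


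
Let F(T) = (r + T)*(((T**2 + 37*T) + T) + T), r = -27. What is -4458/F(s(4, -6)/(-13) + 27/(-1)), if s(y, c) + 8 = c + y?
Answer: -4897113/19585676 ≈ -0.25004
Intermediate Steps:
s(y, c) = -8 + c + y (s(y, c) = -8 + (c + y) = -8 + c + y)
F(T) = (-27 + T)*(T**2 + 39*T) (F(T) = (-27 + T)*(((T**2 + 37*T) + T) + T) = (-27 + T)*((T**2 + 38*T) + T) = (-27 + T)*(T**2 + 39*T))
-4458/F(s(4, -6)/(-13) + 27/(-1)) = -4458*1/(((-8 - 6 + 4)/(-13) + 27/(-1))*(-1053 + ((-8 - 6 + 4)/(-13) + 27/(-1))**2 + 12*((-8 - 6 + 4)/(-13) + 27/(-1)))) = -4458*1/((-10*(-1/13) + 27*(-1))*(-1053 + (-10*(-1/13) + 27*(-1))**2 + 12*(-10*(-1/13) + 27*(-1)))) = -4458*1/((10/13 - 27)*(-1053 + (10/13 - 27)**2 + 12*(10/13 - 27))) = -4458*(-13/(341*(-1053 + (-341/13)**2 + 12*(-341/13)))) = -4458*(-13/(341*(-1053 + 116281/169 - 4092/13))) = -4458/((-341/13*(-114872/169))) = -4458/39171352/2197 = -4458*2197/39171352 = -4897113/19585676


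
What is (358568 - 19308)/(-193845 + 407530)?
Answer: 67852/42737 ≈ 1.5877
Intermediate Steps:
(358568 - 19308)/(-193845 + 407530) = 339260/213685 = 339260*(1/213685) = 67852/42737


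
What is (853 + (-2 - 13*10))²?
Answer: 519841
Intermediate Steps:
(853 + (-2 - 13*10))² = (853 + (-2 - 130))² = (853 - 132)² = 721² = 519841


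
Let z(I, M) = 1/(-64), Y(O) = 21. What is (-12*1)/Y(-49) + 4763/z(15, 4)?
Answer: -2133828/7 ≈ -3.0483e+5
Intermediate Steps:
z(I, M) = -1/64
(-12*1)/Y(-49) + 4763/z(15, 4) = -12*1/21 + 4763/(-1/64) = -12*1/21 + 4763*(-64) = -4/7 - 304832 = -2133828/7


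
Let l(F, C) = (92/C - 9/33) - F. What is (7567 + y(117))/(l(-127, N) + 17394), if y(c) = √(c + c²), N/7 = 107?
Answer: 62344513/144354284 + 24717*√1534/144354284 ≈ 0.43859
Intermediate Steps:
N = 749 (N = 7*107 = 749)
l(F, C) = -3/11 - F + 92/C (l(F, C) = (92/C - 9*1/33) - F = (92/C - 3/11) - F = (-3/11 + 92/C) - F = -3/11 - F + 92/C)
(7567 + y(117))/(l(-127, N) + 17394) = (7567 + √(117*(1 + 117)))/((-3/11 - 1*(-127) + 92/749) + 17394) = (7567 + √(117*118))/((-3/11 + 127 + 92*(1/749)) + 17394) = (7567 + √13806)/((-3/11 + 127 + 92/749) + 17394) = (7567 + 3*√1534)/(1045118/8239 + 17394) = (7567 + 3*√1534)/(144354284/8239) = (7567 + 3*√1534)*(8239/144354284) = 62344513/144354284 + 24717*√1534/144354284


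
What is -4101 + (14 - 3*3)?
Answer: -4096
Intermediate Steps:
-4101 + (14 - 3*3) = -4101 + (14 - 9) = -4101 + 5 = -4096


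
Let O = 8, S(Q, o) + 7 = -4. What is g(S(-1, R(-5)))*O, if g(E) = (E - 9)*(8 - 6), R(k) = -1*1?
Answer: -320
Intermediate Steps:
R(k) = -1
S(Q, o) = -11 (S(Q, o) = -7 - 4 = -11)
g(E) = -18 + 2*E (g(E) = (-9 + E)*2 = -18 + 2*E)
g(S(-1, R(-5)))*O = (-18 + 2*(-11))*8 = (-18 - 22)*8 = -40*8 = -320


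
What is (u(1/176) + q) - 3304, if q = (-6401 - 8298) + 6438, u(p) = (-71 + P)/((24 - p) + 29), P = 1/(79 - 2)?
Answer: -251718247/21763 ≈ -11566.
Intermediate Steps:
P = 1/77 ≈ 0.012987
u(p) = -5466/(77*(53 - p)) (u(p) = (-71 + 1/77)/((24 - p) + 29) = -5466/(77*(53 - p)))
q = -8261 (q = -14699 + 6438 = -8261)
(u(1/176) + q) - 3304 = (5466/(77*(-53 + 1/176)) - 8261) - 3304 = (5466/(77*(-9327/176)) - 8261) - 3304 = ((5466/77)*(-176/9327) - 8261) - 3304 = (-29152/21763 - 8261) - 3304 = -179813295/21763 - 3304 = -251718247/21763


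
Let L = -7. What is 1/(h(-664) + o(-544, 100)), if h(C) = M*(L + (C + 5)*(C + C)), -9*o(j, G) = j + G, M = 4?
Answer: 3/10501888 ≈ 2.8566e-7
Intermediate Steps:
o(j, G) = -G/9 - j/9 (o(j, G) = -(j + G)/9 = -(G + j)/9 = -G/9 - j/9)
h(C) = -28 + 8*C*(5 + C) (h(C) = 4*(-7 + (C + 5)*(C + C)) = 4*(-7 + (5 + C)*(2*C)) = 4*(-7 + 2*C*(5 + C)) = -28 + 8*C*(5 + C))
1/(h(-664) + o(-544, 100)) = 1/((-28 + 8*(-664)² + 40*(-664)) + (-⅑*100 - ⅑*(-544))) = 1/((-28 + 8*440896 - 26560) + (-100/9 + 544/9)) = 1/((-28 + 3527168 - 26560) + 148/3) = 1/(3500580 + 148/3) = 1/(10501888/3) = 3/10501888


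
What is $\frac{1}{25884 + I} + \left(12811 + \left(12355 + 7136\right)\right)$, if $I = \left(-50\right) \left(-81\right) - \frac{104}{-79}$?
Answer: $\frac{76390676859}{2364890} \approx 32302.0$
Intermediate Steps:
$I = \frac{320054}{79}$ ($I = 4050 - - \frac{104}{79} = 4050 + \frac{104}{79} = \frac{320054}{79} \approx 4051.3$)
$\frac{1}{25884 + I} + \left(12811 + \left(12355 + 7136\right)\right) = \frac{1}{25884 + \frac{320054}{79}} + \left(12811 + \left(12355 + 7136\right)\right) = \frac{1}{\frac{2364890}{79}} + \left(12811 + 19491\right) = \frac{79}{2364890} + 32302 = \frac{76390676859}{2364890}$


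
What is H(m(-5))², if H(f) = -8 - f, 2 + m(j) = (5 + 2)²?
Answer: 3025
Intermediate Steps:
m(j) = 47 (m(j) = -2 + (5 + 2)² = -2 + 7² = -2 + 49 = 47)
H(m(-5))² = (-8 - 1*47)² = (-8 - 47)² = (-55)² = 3025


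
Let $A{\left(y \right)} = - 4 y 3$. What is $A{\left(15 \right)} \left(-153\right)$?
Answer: $27540$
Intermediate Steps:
$A{\left(y \right)} = - 12 y$
$A{\left(15 \right)} \left(-153\right) = \left(-12\right) 15 \left(-153\right) = \left(-180\right) \left(-153\right) = 27540$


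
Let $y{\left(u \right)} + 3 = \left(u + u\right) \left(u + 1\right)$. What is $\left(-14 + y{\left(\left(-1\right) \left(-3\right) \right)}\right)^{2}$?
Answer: $49$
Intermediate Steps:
$y{\left(u \right)} = -3 + 2 u \left(1 + u\right)$ ($y{\left(u \right)} = -3 + \left(u + u\right) \left(u + 1\right) = -3 + 2 u \left(1 + u\right)$)
$\left(-14 + y{\left(\left(-1\right) \left(-3\right) \right)}\right)^{2} = \left(-14 + \left(-3 + 2 \left(\left(-1\right) \left(-3\right)\right) + 2 \left(\left(-1\right) \left(-3\right)\right)^{2}\right)\right)^{2} = \left(-14 + \left(-3 + 2 \cdot 3 + 2 \cdot 3^{2}\right)\right)^{2} = \left(-14 + \left(-3 + 6 + 2 \cdot 9\right)\right)^{2} = \left(-14 + \left(-3 + 6 + 18\right)\right)^{2} = \left(-14 + 21\right)^{2} = 7^{2} = 49$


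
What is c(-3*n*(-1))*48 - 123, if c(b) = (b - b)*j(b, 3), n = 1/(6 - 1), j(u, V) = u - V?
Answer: -123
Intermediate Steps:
n = 1/5 ≈ 0.20000
c(b) = 0 (c(b) = (b - b)*(b - 1*3) = 0*(b - 3) = 0*(-3 + b) = 0)
c(-3*n*(-1))*48 - 123 = 0*48 - 123 = 0 - 123 = -123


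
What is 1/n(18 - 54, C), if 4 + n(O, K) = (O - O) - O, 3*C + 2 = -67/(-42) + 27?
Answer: 1/32 ≈ 0.031250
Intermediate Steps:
C = 1117/126 (C = -⅔ + (-67/(-42) + 27)/3 = -⅔ + (-67*(-1/42) + 27)/3 = -⅔ + (67/42 + 27)/3 = -⅔ + (⅓)*(1201/42) = -⅔ + 1201/126 = 1117/126 ≈ 8.8651)
n(O, K) = -4 - O (n(O, K) = -4 + ((O - O) - O) = -4 + (0 - O) = -4 - O)
1/n(18 - 54, C) = 1/(-4 - (18 - 54)) = 1/(-4 - 1*(-36)) = 1/(-4 + 36) = 1/32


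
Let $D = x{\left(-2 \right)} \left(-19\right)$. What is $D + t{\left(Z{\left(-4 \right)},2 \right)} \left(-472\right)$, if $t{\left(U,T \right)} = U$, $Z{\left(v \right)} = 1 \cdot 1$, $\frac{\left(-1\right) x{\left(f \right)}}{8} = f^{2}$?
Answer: $136$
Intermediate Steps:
$x{\left(f \right)} = - 8 f^{2}$
$Z{\left(v \right)} = 1$
$D = 608$ ($D = - 8 \left(-2\right)^{2} \left(-19\right) = \left(-8\right) 4 \left(-19\right) = \left(-32\right) \left(-19\right) = 608$)
$D + t{\left(Z{\left(-4 \right)},2 \right)} \left(-472\right) = 608 + 1 \left(-472\right) = 608 - 472 = 136$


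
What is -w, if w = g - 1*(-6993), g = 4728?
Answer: -11721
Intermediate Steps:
w = 11721 (w = 4728 - 1*(-6993) = 4728 + 6993 = 11721)
-w = -1*11721 = -11721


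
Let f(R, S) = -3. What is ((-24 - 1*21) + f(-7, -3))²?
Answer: 2304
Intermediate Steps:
((-24 - 1*21) + f(-7, -3))² = ((-24 - 1*21) - 3)² = ((-24 - 21) - 3)² = (-45 - 3)² = (-48)² = 2304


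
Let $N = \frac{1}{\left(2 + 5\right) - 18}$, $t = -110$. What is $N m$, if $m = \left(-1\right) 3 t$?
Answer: $-30$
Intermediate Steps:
$N = - \frac{1}{11}$ ($N = \frac{1}{7 - 18} = \frac{1}{-11} = - \frac{1}{11} \approx -0.090909$)
$m = 330$ ($m = \left(-1\right) 3 \left(-110\right) = \left(-3\right) \left(-110\right) = 330$)
$N m = \left(- \frac{1}{11}\right) 330 = -30$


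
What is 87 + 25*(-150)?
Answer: -3663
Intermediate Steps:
87 + 25*(-150) = 87 - 3750 = -3663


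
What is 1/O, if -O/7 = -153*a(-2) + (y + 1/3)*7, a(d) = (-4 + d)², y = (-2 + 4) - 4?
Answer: 3/115913 ≈ 2.5881e-5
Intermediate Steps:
y = -2 (y = 2 - 4 = -2)
O = 115913/3 (O = -7*(-153*(-4 - 2)² + (-2 + 1/3)*7) = -7*(-153*(-6)² + (-2 + ⅓)*7) = -7*(-153*36 - 5/3*7) = -7*(-5508 - 35/3) = -7*(-16559/3) = 115913/3 ≈ 38638.)
1/O = 1/(115913/3) = 3/115913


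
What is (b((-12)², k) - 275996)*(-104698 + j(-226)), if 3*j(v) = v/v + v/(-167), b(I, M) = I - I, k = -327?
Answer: 4825634122260/167 ≈ 2.8896e+10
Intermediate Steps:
b(I, M) = 0
j(v) = ⅓ - v/501 (j(v) = (v/v + v/(-167))/3 = (1 + v*(-1/167))/3 = (1 - v/167)/3 = ⅓ - v/501)
(b((-12)², k) - 275996)*(-104698 + j(-226)) = (0 - 275996)*(-104698 + (⅓ - 1/501*(-226))) = -275996*(-104698 + (⅓ + 226/501)) = -275996*(-104698 + 131/167) = -275996*(-17484435/167) = 4825634122260/167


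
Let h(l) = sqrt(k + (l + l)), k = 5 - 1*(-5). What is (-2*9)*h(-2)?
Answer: -18*sqrt(6) ≈ -44.091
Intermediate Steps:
k = 10 (k = 5 + 5 = 10)
h(l) = sqrt(10 + 2*l) (h(l) = sqrt(10 + (l + l)) = sqrt(10 + 2*l))
(-2*9)*h(-2) = (-2*9)*sqrt(10 + 2*(-2)) = -18*sqrt(10 - 4) = -18*sqrt(6)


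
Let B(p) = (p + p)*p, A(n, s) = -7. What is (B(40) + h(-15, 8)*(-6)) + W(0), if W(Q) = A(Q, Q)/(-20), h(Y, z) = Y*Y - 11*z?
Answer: 47567/20 ≈ 2378.4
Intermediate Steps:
h(Y, z) = Y² - 11*z
W(Q) = 7/20 (W(Q) = -7/(-20) = -7*(-1/20) = 7/20)
B(p) = 2*p² (B(p) = (2*p)*p = 2*p²)
(B(40) + h(-15, 8)*(-6)) + W(0) = (2*40² + ((-15)² - 11*8)*(-6)) + 7/20 = (2*1600 + (225 - 88)*(-6)) + 7/20 = (3200 + 137*(-6)) + 7/20 = (3200 - 822) + 7/20 = 2378 + 7/20 = 47567/20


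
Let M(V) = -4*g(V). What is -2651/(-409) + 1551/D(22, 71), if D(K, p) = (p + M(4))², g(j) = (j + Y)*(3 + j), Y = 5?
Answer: 87483770/13399249 ≈ 6.5290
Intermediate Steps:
g(j) = (3 + j)*(5 + j) (g(j) = (j + 5)*(3 + j) = (5 + j)*(3 + j) = (3 + j)*(5 + j))
M(V) = -60 - 32*V - 4*V² (M(V) = -4*(15 + V² + 8*V) = -60 - 32*V - 4*V²)
D(K, p) = (-252 + p)² (D(K, p) = (p + (-60 - 32*4 - 4*4²))² = (p + (-60 - 128 - 4*16))² = (p + (-60 - 128 - 64))² = (p - 252)² = (-252 + p)²)
-2651/(-409) + 1551/D(22, 71) = -2651/(-409) + 1551/((-252 + 71)²) = -2651*(-1/409) + 1551/((-181)²) = 2651/409 + 1551/32761 = 87483770/13399249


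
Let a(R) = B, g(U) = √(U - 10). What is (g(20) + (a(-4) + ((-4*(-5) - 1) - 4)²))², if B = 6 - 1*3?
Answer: (228 + √10)² ≈ 53436.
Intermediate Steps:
g(U) = √(-10 + U)
B = 3 (B = 6 - 3 = 3)
a(R) = 3
(g(20) + (a(-4) + ((-4*(-5) - 1) - 4)²))² = (√(-10 + 20) + (3 + ((-4*(-5) - 1) - 4)²))² = (√10 + (3 + ((20 - 1) - 4)²))² = (√10 + (3 + (19 - 4)²))² = (√10 + (3 + 15²))² = (√10 + (3 + 225))² = (√10 + 228)² = (228 + √10)²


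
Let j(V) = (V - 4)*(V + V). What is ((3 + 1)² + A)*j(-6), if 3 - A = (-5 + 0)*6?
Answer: 5880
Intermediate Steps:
j(V) = 2*V*(-4 + V) (j(V) = (-4 + V)*(2*V) = 2*V*(-4 + V))
A = 33 (A = 3 - (-5 + 0)*6 = 3 - (-5)*6 = 3 - 1*(-30) = 3 + 30 = 33)
((3 + 1)² + A)*j(-6) = ((3 + 1)² + 33)*(2*(-6)*(-4 - 6)) = (4² + 33)*(2*(-6)*(-10)) = (16 + 33)*120 = 49*120 = 5880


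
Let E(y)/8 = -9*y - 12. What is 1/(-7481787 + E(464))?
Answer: -1/7515291 ≈ -1.3306e-7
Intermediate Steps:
E(y) = -96 - 72*y (E(y) = 8*(-9*y - 12) = 8*(-12 - 9*y) = -96 - 72*y)
1/(-7481787 + E(464)) = 1/(-7481787 + (-96 - 72*464)) = 1/(-7481787 + (-96 - 33408)) = 1/(-7481787 - 33504) = 1/(-7515291) = -1/7515291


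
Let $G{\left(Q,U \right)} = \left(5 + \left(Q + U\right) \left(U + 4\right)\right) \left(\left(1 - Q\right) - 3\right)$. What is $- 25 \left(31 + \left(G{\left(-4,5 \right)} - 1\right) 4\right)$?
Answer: $-3475$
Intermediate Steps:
$G{\left(Q,U \right)} = \left(-2 - Q\right) \left(5 + \left(4 + U\right) \left(Q + U\right)\right)$ ($G{\left(Q,U \right)} = \left(5 + \left(Q + U\right) \left(4 + U\right)\right) \left(-2 - Q\right) = \left(5 + \left(4 + U\right) \left(Q + U\right)\right) \left(-2 - Q\right) = \left(-2 - Q\right) \left(5 + \left(4 + U\right) \left(Q + U\right)\right)$)
$- 25 \left(31 + \left(G{\left(-4,5 \right)} - 1\right) 4\right) = - 25 \left(31 + \left(\left(-10 - -52 - 40 - 4 \left(-4\right)^{2} - 2 \cdot 5^{2} - - 4 \cdot 5^{2} - 5 \left(-4\right)^{2} - \left(-24\right) 5\right) - 1\right) 4\right) = - 25 \left(31 + \left(\left(-10 + 52 - 40 - 64 - 50 - \left(-4\right) 25 - 5 \cdot 16 + 120\right) - 1\right) 4\right) = - 25 \left(31 + \left(\left(-10 + 52 - 40 - 64 - 50 + 100 - 80 + 120\right) - 1\right) 4\right) = - 25 \left(31 + \left(28 - 1\right) 4\right) = - 25 \left(31 + 27 \cdot 4\right) = - 25 \left(31 + 108\right) = \left(-25\right) 139 = -3475$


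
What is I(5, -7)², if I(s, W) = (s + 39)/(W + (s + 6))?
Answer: 121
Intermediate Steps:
I(s, W) = (39 + s)/(6 + W + s) (I(s, W) = (39 + s)/(W + (6 + s)) = (39 + s)/(6 + W + s))
I(5, -7)² = ((39 + 5)/(6 - 7 + 5))² = (44/4)² = ((¼)*44)² = 11² = 121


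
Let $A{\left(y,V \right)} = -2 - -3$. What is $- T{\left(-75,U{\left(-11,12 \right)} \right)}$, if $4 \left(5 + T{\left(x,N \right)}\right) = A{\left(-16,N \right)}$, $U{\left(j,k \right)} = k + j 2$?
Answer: $\frac{19}{4} \approx 4.75$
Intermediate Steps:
$A{\left(y,V \right)} = 1$ ($A{\left(y,V \right)} = -2 + 3 = 1$)
$U{\left(j,k \right)} = k + 2 j$
$T{\left(x,N \right)} = - \frac{19}{4}$ ($T{\left(x,N \right)} = -5 + \frac{1}{4} \cdot 1 = -5 + \frac{1}{4} = - \frac{19}{4}$)
$- T{\left(-75,U{\left(-11,12 \right)} \right)} = \left(-1\right) \left(- \frac{19}{4}\right) = \frac{19}{4}$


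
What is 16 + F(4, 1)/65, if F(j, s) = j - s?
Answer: 1043/65 ≈ 16.046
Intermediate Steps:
16 + F(4, 1)/65 = 16 + (4 - 1*1)/65 = 16 + (4 - 1)*(1/65) = 16 + 3*(1/65) = 16 + 3/65 = 1043/65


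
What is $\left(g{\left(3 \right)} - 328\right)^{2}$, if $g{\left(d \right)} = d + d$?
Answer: $103684$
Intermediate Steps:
$g{\left(d \right)} = 2 d$
$\left(g{\left(3 \right)} - 328\right)^{2} = \left(2 \cdot 3 - 328\right)^{2} = \left(6 - 328\right)^{2} = \left(-322\right)^{2} = 103684$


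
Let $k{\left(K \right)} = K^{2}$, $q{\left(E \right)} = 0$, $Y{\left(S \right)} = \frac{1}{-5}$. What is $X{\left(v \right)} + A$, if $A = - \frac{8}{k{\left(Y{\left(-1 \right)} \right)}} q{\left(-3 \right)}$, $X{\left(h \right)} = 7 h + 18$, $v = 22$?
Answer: $172$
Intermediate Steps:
$Y{\left(S \right)} = - \frac{1}{5}$
$X{\left(h \right)} = 18 + 7 h$
$A = 0$ ($A = - \frac{8}{\left(- \frac{1}{5}\right)^{2}} \cdot 0 = - 8 \frac{1}{\frac{1}{25}} \cdot 0 = \left(-8\right) 25 \cdot 0 = \left(-200\right) 0 = 0$)
$X{\left(v \right)} + A = \left(18 + 7 \cdot 22\right) + 0 = \left(18 + 154\right) + 0 = 172 + 0 = 172$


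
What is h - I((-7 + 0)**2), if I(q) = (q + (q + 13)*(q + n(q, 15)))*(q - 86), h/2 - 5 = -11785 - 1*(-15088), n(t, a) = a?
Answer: 155245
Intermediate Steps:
h = 6616 (h = 10 + 2*(-11785 - 1*(-15088)) = 10 + 2*(-11785 + 15088) = 10 + 2*3303 = 10 + 6606 = 6616)
I(q) = (-86 + q)*(q + (13 + q)*(15 + q)) (I(q) = (q + (q + 13)*(q + 15))*(q - 86) = (q + (13 + q)*(15 + q))*(-86 + q) = (-86 + q)*(q + (13 + q)*(15 + q)))
h - I((-7 + 0)**2) = 6616 - (-16770 + ((-7 + 0)**2)**3 - 2299*(-7 + 0)**2 - 57*(-7 + 0)**4) = 6616 - (-16770 + ((-7)**2)**3 - 2299*(-7)**2 - 57*((-7)**2)**2) = 6616 - (-16770 + 49**3 - 2299*49 - 57*49**2) = 6616 - (-16770 + 117649 - 112651 - 57*2401) = 6616 - (-16770 + 117649 - 112651 - 136857) = 6616 - 1*(-148629) = 6616 + 148629 = 155245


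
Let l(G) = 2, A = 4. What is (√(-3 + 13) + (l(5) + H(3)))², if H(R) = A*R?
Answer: (14 + √10)² ≈ 294.54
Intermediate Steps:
H(R) = 4*R
(√(-3 + 13) + (l(5) + H(3)))² = (√(-3 + 13) + (2 + 4*3))² = (√10 + (2 + 12))² = (√10 + 14)² = (14 + √10)²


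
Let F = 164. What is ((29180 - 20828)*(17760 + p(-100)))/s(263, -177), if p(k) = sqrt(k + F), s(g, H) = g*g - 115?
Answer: 24733056/11509 ≈ 2149.0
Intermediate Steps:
s(g, H) = -115 + g**2 (s(g, H) = g**2 - 115 = -115 + g**2)
p(k) = sqrt(164 + k) (p(k) = sqrt(k + 164) = sqrt(164 + k))
((29180 - 20828)*(17760 + p(-100)))/s(263, -177) = ((29180 - 20828)*(17760 + sqrt(164 - 100)))/(-115 + 263**2) = (8352*(17760 + sqrt(64)))/(-115 + 69169) = (8352*(17760 + 8))/69054 = (8352*17768)*(1/69054) = 148398336*(1/69054) = 24733056/11509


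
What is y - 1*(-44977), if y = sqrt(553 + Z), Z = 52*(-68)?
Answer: 44977 + I*sqrt(2983) ≈ 44977.0 + 54.617*I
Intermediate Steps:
Z = -3536
y = I*sqrt(2983) (y = sqrt(553 - 3536) = sqrt(-2983) = I*sqrt(2983) ≈ 54.617*I)
y - 1*(-44977) = I*sqrt(2983) - 1*(-44977) = I*sqrt(2983) + 44977 = 44977 + I*sqrt(2983)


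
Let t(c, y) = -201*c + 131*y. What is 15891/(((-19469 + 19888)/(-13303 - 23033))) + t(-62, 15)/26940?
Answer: -5185188061509/3762620 ≈ -1.3781e+6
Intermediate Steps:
15891/(((-19469 + 19888)/(-13303 - 23033))) + t(-62, 15)/26940 = 15891/(((-19469 + 19888)/(-13303 - 23033))) + (-201*(-62) + 131*15)/26940 = 15891/((419/(-36336))) + (12462 + 1965)*(1/26940) = 15891/((419*(-1/36336))) + 14427*(1/26940) = 15891/(-419/36336) + 4809/8980 = 15891*(-36336/419) + 4809/8980 = -577415376/419 + 4809/8980 = -5185188061509/3762620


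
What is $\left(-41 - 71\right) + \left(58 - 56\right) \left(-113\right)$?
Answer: $-338$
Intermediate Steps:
$\left(-41 - 71\right) + \left(58 - 56\right) \left(-113\right) = -112 + \left(58 - 56\right) \left(-113\right) = -112 + 2 \left(-113\right) = -112 - 226 = -338$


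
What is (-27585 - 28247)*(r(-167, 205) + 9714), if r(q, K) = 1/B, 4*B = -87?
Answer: -47184404848/87 ≈ -5.4235e+8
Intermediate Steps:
B = -87/4 (B = (1/4)*(-87) = -87/4 ≈ -21.750)
r(q, K) = -4/87 (r(q, K) = 1/(-87/4) = -4/87)
(-27585 - 28247)*(r(-167, 205) + 9714) = (-27585 - 28247)*(-4/87 + 9714) = -55832*845114/87 = -47184404848/87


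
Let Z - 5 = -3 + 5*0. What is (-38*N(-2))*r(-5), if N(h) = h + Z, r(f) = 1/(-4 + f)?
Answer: 0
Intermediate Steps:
Z = 2 (Z = 5 + (-3 + 5*0) = 5 + (-3 + 0) = 5 - 3 = 2)
N(h) = 2 + h (N(h) = h + 2 = 2 + h)
(-38*N(-2))*r(-5) = (-38*(2 - 2))/(-4 - 5) = -38*0/(-9) = 0*(-1/9) = 0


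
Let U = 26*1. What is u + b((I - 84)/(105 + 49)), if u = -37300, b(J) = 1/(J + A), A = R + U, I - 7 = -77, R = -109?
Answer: -3133201/84 ≈ -37300.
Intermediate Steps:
I = -70 (I = 7 - 77 = -70)
U = 26
A = -83 (A = -109 + 26 = -83)
b(J) = 1/(-83 + J) (b(J) = 1/(J - 83) = 1/(-83 + J))
u + b((I - 84)/(105 + 49)) = -37300 + 1/(-83 + (-70 - 84)/(105 + 49)) = -37300 + 1/(-83 - 154/154) = -37300 + 1/(-83 - 154*1/154) = -37300 + 1/(-83 - 1) = -37300 + 1/(-84) = -37300 - 1/84 = -3133201/84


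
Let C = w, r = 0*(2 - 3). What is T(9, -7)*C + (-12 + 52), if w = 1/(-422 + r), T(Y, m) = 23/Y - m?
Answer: 75917/1899 ≈ 39.977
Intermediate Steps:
r = 0 (r = 0*(-1) = 0)
T(Y, m) = -m + 23/Y
w = -1/422 (w = 1/(-422 + 0) = 1/(-422) = -1/422 ≈ -0.0023697)
C = -1/422 ≈ -0.0023697
T(9, -7)*C + (-12 + 52) = (-1*(-7) + 23/9)*(-1/422) + (-12 + 52) = (7 + 23*(⅑))*(-1/422) + 40 = (7 + 23/9)*(-1/422) + 40 = (86/9)*(-1/422) + 40 = -43/1899 + 40 = 75917/1899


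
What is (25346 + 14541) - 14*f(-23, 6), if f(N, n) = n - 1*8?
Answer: 39915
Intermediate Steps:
f(N, n) = -8 + n (f(N, n) = n - 8 = -8 + n)
(25346 + 14541) - 14*f(-23, 6) = (25346 + 14541) - 14*(-8 + 6) = 39887 - 14*(-2) = 39887 + 28 = 39915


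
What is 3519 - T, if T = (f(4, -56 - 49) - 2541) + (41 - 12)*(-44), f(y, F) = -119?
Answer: 7455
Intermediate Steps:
T = -3936 (T = (-119 - 2541) + (41 - 12)*(-44) = -2660 + 29*(-44) = -2660 - 1276 = -3936)
3519 - T = 3519 - 1*(-3936) = 3519 + 3936 = 7455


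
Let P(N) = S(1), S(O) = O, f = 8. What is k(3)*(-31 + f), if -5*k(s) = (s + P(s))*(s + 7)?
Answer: 184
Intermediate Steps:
P(N) = 1
k(s) = -(1 + s)*(7 + s)/5 (k(s) = -(s + 1)*(s + 7)/5 = -(1 + s)*(7 + s)/5)
k(3)*(-31 + f) = (-7/5 - 8/5*3 - ⅕*3²)*(-31 + 8) = (-7/5 - 24/5 - ⅕*9)*(-23) = (-7/5 - 24/5 - 9/5)*(-23) = -8*(-23) = 184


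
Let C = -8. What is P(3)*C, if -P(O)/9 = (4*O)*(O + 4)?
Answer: 6048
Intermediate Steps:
P(O) = -36*O*(4 + O) (P(O) = -9*4*O*(O + 4) = -9*4*O*(4 + O) = -36*O*(4 + O))
P(3)*C = -36*3*(4 + 3)*(-8) = -36*3*7*(-8) = -756*(-8) = 6048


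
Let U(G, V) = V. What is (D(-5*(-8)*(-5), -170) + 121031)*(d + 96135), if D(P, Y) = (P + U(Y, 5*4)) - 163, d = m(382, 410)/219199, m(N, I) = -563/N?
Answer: 485755310010054248/41867009 ≈ 1.1602e+10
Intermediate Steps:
d = -563/83734018 (d = -563/382/219199 = -563*1/382*(1/219199) = -563/382*1/219199 = -563/83734018 ≈ -6.7237e-6)
D(P, Y) = -143 + P (D(P, Y) = (P + 5*4) - 163 = (P + 20) - 163 = (20 + P) - 163 = -143 + P)
(D(-5*(-8)*(-5), -170) + 121031)*(d + 96135) = ((-143 - 5*(-8)*(-5)) + 121031)*(-563/83734018 + 96135) = ((-143 + 40*(-5)) + 121031)*(8049769819867/83734018) = ((-143 - 200) + 121031)*(8049769819867/83734018) = (-343 + 121031)*(8049769819867/83734018) = 120688*(8049769819867/83734018) = 485755310010054248/41867009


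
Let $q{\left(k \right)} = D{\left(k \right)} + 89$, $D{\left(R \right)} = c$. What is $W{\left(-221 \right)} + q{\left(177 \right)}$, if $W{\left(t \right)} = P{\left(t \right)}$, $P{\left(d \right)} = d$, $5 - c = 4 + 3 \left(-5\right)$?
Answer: $-116$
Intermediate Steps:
$c = 16$ ($c = 5 - \left(4 + 3 \left(-5\right)\right) = 5 - \left(4 - 15\right) = 5 - -11 = 5 + 11 = 16$)
$D{\left(R \right)} = 16$
$W{\left(t \right)} = t$
$q{\left(k \right)} = 105$ ($q{\left(k \right)} = 16 + 89 = 105$)
$W{\left(-221 \right)} + q{\left(177 \right)} = -221 + 105 = -116$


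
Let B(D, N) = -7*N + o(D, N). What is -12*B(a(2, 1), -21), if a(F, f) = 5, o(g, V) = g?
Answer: -1824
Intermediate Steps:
B(D, N) = D - 7*N (B(D, N) = -7*N + D = D - 7*N)
-12*B(a(2, 1), -21) = -12*(5 - 7*(-21)) = -12*(5 + 147) = -12*152 = -1824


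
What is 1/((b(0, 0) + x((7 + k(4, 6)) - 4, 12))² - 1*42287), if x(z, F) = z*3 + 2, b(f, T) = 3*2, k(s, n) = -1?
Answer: -1/42091 ≈ -2.3758e-5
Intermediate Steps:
b(f, T) = 6
x(z, F) = 2 + 3*z (x(z, F) = 3*z + 2 = 2 + 3*z)
1/((b(0, 0) + x((7 + k(4, 6)) - 4, 12))² - 1*42287) = 1/((6 + (2 + 3*((7 - 1) - 4)))² - 1*42287) = 1/((6 + (2 + 3*(6 - 4)))² - 42287) = 1/((6 + (2 + 3*2))² - 42287) = 1/((6 + (2 + 6))² - 42287) = 1/((6 + 8)² - 42287) = 1/(14² - 42287) = 1/(196 - 42287) = 1/(-42091) = -1/42091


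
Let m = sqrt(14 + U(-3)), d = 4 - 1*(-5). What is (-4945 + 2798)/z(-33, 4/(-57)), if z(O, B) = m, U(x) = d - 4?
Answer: -113*sqrt(19) ≈ -492.56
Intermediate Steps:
d = 9 (d = 4 + 5 = 9)
U(x) = 5 (U(x) = 9 - 4 = 5)
m = sqrt(19) (m = sqrt(14 + 5) = sqrt(19) ≈ 4.3589)
z(O, B) = sqrt(19)
(-4945 + 2798)/z(-33, 4/(-57)) = (-4945 + 2798)/(sqrt(19)) = -113*sqrt(19)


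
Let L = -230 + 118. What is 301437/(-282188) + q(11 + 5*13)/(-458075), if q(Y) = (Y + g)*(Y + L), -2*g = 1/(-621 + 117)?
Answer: -480580370651/452421438350 ≈ -1.0622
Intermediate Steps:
L = -112
g = 1/1008 (g = -1/(2*(-621 + 117)) = -½/(-504) = -½*(-1/504) = 1/1008 ≈ 0.00099206)
q(Y) = (-112 + Y)*(1/1008 + Y) (q(Y) = (Y + 1/1008)*(Y - 112) = (1/1008 + Y)*(-112 + Y) = (-112 + Y)*(1/1008 + Y))
301437/(-282188) + q(11 + 5*13)/(-458075) = 301437/(-282188) + (-⅑ + (11 + 5*13)² - 112895*(11 + 5*13)/1008)/(-458075) = 301437*(-1/282188) + (-⅑ + (11 + 65)² - 112895*(11 + 65)/1008)*(-1/458075) = -301437/282188 + (-⅑ + 76² - 112895/1008*76)*(-1/458075) = -301437/282188 + (-⅑ + 5776 - 2145005/252)*(-1/458075) = -301437/282188 - 76609/28*(-1/458075) = -301437/282188 + 76609/12826100 = -480580370651/452421438350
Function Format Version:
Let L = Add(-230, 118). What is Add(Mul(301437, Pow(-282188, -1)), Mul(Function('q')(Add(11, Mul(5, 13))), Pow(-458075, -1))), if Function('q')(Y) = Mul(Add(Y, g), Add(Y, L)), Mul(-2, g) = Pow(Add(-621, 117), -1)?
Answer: Rational(-480580370651, 452421438350) ≈ -1.0622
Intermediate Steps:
L = -112
g = Rational(1, 1008) (g = Mul(Rational(-1, 2), Pow(Add(-621, 117), -1)) = Mul(Rational(-1, 2), Pow(-504, -1)) = Mul(Rational(-1, 2), Rational(-1, 504)) = Rational(1, 1008) ≈ 0.00099206)
Function('q')(Y) = Mul(Add(-112, Y), Add(Rational(1, 1008), Y)) (Function('q')(Y) = Mul(Add(Y, Rational(1, 1008)), Add(Y, -112)) = Mul(Add(Rational(1, 1008), Y), Add(-112, Y)) = Mul(Add(-112, Y), Add(Rational(1, 1008), Y)))
Add(Mul(301437, Pow(-282188, -1)), Mul(Function('q')(Add(11, Mul(5, 13))), Pow(-458075, -1))) = Add(Mul(301437, Pow(-282188, -1)), Mul(Add(Rational(-1, 9), Pow(Add(11, Mul(5, 13)), 2), Mul(Rational(-112895, 1008), Add(11, Mul(5, 13)))), Pow(-458075, -1))) = Add(Mul(301437, Rational(-1, 282188)), Mul(Add(Rational(-1, 9), Pow(Add(11, 65), 2), Mul(Rational(-112895, 1008), Add(11, 65))), Rational(-1, 458075))) = Add(Rational(-301437, 282188), Mul(Add(Rational(-1, 9), Pow(76, 2), Mul(Rational(-112895, 1008), 76)), Rational(-1, 458075))) = Add(Rational(-301437, 282188), Mul(Add(Rational(-1, 9), 5776, Rational(-2145005, 252)), Rational(-1, 458075))) = Add(Rational(-301437, 282188), Mul(Rational(-76609, 28), Rational(-1, 458075))) = Add(Rational(-301437, 282188), Rational(76609, 12826100)) = Rational(-480580370651, 452421438350)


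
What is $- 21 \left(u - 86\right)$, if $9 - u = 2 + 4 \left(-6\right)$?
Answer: $1155$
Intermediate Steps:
$u = 31$ ($u = 9 - \left(2 + 4 \left(-6\right)\right) = 9 - \left(2 - 24\right) = 9 - -22 = 9 + 22 = 31$)
$- 21 \left(u - 86\right) = - 21 \left(31 - 86\right) = - 21 \left(-55\right) = \left(-1\right) \left(-1155\right) = 1155$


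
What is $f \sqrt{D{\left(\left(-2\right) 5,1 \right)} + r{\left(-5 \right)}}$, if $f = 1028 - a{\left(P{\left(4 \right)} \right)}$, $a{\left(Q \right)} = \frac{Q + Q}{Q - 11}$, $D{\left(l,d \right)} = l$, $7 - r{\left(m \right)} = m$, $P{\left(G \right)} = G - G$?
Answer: $1028 \sqrt{2} \approx 1453.8$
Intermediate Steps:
$P{\left(G \right)} = 0$
$r{\left(m \right)} = 7 - m$
$a{\left(Q \right)} = \frac{2 Q}{-11 + Q}$
$f = 1028$ ($f = 1028 - 2 \cdot 0 \frac{1}{-11 + 0} = 1028 - 2 \cdot 0 \frac{1}{-11} = 1028 - 2 \cdot 0 \left(- \frac{1}{11}\right) = 1028 - 0 = 1028 + 0 = 1028$)
$f \sqrt{D{\left(\left(-2\right) 5,1 \right)} + r{\left(-5 \right)}} = 1028 \sqrt{\left(-2\right) 5 + \left(7 - -5\right)} = 1028 \sqrt{-10 + \left(7 + 5\right)} = 1028 \sqrt{-10 + 12} = 1028 \sqrt{2}$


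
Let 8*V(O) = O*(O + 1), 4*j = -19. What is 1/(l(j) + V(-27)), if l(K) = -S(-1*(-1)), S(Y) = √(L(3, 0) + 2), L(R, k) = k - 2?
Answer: 4/351 ≈ 0.011396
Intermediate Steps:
j = -19/4 (j = (¼)*(-19) = -19/4 ≈ -4.7500)
L(R, k) = -2 + k
S(Y) = 0 (S(Y) = √((-2 + 0) + 2) = √(-2 + 2) = √0 = 0)
V(O) = O*(1 + O)/8 (V(O) = (O*(O + 1))/8 = (O*(1 + O))/8 = O*(1 + O)/8)
l(K) = 0 (l(K) = -1*0 = 0)
1/(l(j) + V(-27)) = 1/(0 + (⅛)*(-27)*(1 - 27)) = 1/(0 + (⅛)*(-27)*(-26)) = 1/(0 + 351/4) = 1/(351/4) = 4/351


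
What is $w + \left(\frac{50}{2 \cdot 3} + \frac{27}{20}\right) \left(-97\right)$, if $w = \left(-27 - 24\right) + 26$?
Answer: $- \frac{57857}{60} \approx -964.28$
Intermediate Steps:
$w = -25$ ($w = -51 + 26 = -25$)
$w + \left(\frac{50}{2 \cdot 3} + \frac{27}{20}\right) \left(-97\right) = -25 + \left(\frac{50}{2 \cdot 3} + \frac{27}{20}\right) \left(-97\right) = -25 + \left(\frac{50}{6} + 27 \cdot \frac{1}{20}\right) \left(-97\right) = -25 + \left(50 \cdot \frac{1}{6} + \frac{27}{20}\right) \left(-97\right) = -25 + \left(\frac{25}{3} + \frac{27}{20}\right) \left(-97\right) = -25 + \frac{581}{60} \left(-97\right) = -25 - \frac{56357}{60} = - \frac{57857}{60}$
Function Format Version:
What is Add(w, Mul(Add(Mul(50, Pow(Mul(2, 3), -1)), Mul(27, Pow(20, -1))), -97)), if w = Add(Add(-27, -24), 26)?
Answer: Rational(-57857, 60) ≈ -964.28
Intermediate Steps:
w = -25 (w = Add(-51, 26) = -25)
Add(w, Mul(Add(Mul(50, Pow(Mul(2, 3), -1)), Mul(27, Pow(20, -1))), -97)) = Add(-25, Mul(Add(Mul(50, Pow(Mul(2, 3), -1)), Mul(27, Pow(20, -1))), -97)) = Add(-25, Mul(Add(Mul(50, Pow(6, -1)), Mul(27, Rational(1, 20))), -97)) = Add(-25, Mul(Add(Mul(50, Rational(1, 6)), Rational(27, 20)), -97)) = Add(-25, Mul(Add(Rational(25, 3), Rational(27, 20)), -97)) = Add(-25, Mul(Rational(581, 60), -97)) = Add(-25, Rational(-56357, 60)) = Rational(-57857, 60)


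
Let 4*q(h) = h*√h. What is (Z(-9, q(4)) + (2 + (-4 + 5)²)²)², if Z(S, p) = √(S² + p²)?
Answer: (9 + √85)² ≈ 331.95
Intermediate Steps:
q(h) = h^(3/2)/4 (q(h) = (h*√h)/4 = h^(3/2)/4)
(Z(-9, q(4)) + (2 + (-4 + 5)²)²)² = (√((-9)² + (4^(3/2)/4)²) + (2 + (-4 + 5)²)²)² = (√(81 + ((¼)*8)²) + (2 + 1²)²)² = (√(81 + 2²) + (2 + 1)²)² = (√(81 + 4) + 3²)² = (√85 + 9)² = (9 + √85)²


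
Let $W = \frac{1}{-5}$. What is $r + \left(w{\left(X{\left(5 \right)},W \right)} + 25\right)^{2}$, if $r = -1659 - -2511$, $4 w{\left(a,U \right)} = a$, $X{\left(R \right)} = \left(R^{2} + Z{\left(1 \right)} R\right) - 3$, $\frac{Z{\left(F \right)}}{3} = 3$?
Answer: $\frac{41521}{16} \approx 2595.1$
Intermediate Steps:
$Z{\left(F \right)} = 9$ ($Z{\left(F \right)} = 3 \cdot 3 = 9$)
$W = - \frac{1}{5} \approx -0.2$
$X{\left(R \right)} = -3 + R^{2} + 9 R$ ($X{\left(R \right)} = \left(R^{2} + 9 R\right) - 3 = -3 + R^{2} + 9 R$)
$w{\left(a,U \right)} = \frac{a}{4}$
$r = 852$ ($r = -1659 + 2511 = 852$)
$r + \left(w{\left(X{\left(5 \right)},W \right)} + 25\right)^{2} = 852 + \left(\frac{-3 + 5^{2} + 9 \cdot 5}{4} + 25\right)^{2} = 852 + \left(\frac{-3 + 25 + 45}{4} + 25\right)^{2} = 852 + \left(\frac{1}{4} \cdot 67 + 25\right)^{2} = 852 + \left(\frac{67}{4} + 25\right)^{2} = 852 + \left(\frac{167}{4}\right)^{2} = 852 + \frac{27889}{16} = \frac{41521}{16}$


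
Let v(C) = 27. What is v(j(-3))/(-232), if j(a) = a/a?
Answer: -27/232 ≈ -0.11638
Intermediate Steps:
j(a) = 1
v(j(-3))/(-232) = 27/(-232) = 27*(-1/232) = -27/232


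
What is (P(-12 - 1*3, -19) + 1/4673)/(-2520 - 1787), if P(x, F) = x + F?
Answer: 158881/20126611 ≈ 0.0078941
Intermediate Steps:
P(x, F) = F + x
(P(-12 - 1*3, -19) + 1/4673)/(-2520 - 1787) = ((-19 + (-12 - 1*3)) + 1/4673)/(-2520 - 1787) = ((-19 + (-12 - 3)) + 1/4673)/(-4307) = ((-19 - 15) + 1/4673)*(-1/4307) = (-34 + 1/4673)*(-1/4307) = -158881/4673*(-1/4307) = 158881/20126611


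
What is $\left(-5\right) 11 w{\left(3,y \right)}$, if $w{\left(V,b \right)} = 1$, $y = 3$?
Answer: $-55$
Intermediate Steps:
$\left(-5\right) 11 w{\left(3,y \right)} = \left(-5\right) 11 \cdot 1 = \left(-55\right) 1 = -55$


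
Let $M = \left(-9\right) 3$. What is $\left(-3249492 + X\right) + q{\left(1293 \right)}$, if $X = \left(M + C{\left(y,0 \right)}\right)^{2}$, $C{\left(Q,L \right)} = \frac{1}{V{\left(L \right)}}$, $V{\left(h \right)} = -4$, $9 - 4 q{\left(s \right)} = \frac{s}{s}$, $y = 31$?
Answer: $- \frac{51979959}{16} \approx -3.2487 \cdot 10^{6}$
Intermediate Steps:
$M = -27$
$q{\left(s \right)} = 2$ ($q{\left(s \right)} = \frac{9}{4} - \frac{s \frac{1}{s}}{4} = \frac{9}{4} - \frac{1}{4} = 2$)
$C{\left(Q,L \right)} = - \frac{1}{4}$ ($C{\left(Q,L \right)} = \frac{1}{-4} = - \frac{1}{4}$)
$X = \frac{11881}{16}$ ($X = \left(-27 - \frac{1}{4}\right)^{2} = \left(- \frac{109}{4}\right)^{2} = \frac{11881}{16} \approx 742.56$)
$\left(-3249492 + X\right) + q{\left(1293 \right)} = \left(-3249492 + \frac{11881}{16}\right) + 2 = - \frac{51979991}{16} + 2 = - \frac{51979959}{16}$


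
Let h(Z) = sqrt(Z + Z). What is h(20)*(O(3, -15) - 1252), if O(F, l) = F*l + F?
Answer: -2588*sqrt(10) ≈ -8184.0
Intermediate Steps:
h(Z) = sqrt(2)*sqrt(Z) (h(Z) = sqrt(2*Z) = sqrt(2)*sqrt(Z))
O(F, l) = F + F*l
h(20)*(O(3, -15) - 1252) = (sqrt(2)*sqrt(20))*(3*(1 - 15) - 1252) = (sqrt(2)*(2*sqrt(5)))*(3*(-14) - 1252) = (2*sqrt(10))*(-42 - 1252) = (2*sqrt(10))*(-1294) = -2588*sqrt(10)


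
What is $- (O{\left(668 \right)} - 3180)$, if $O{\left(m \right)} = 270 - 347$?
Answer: $3257$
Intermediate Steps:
$O{\left(m \right)} = -77$
$- (O{\left(668 \right)} - 3180) = - (-77 - 3180) = \left(-1\right) \left(-3257\right) = 3257$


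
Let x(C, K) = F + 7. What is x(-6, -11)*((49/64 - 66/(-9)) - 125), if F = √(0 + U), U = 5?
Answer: -157115/192 - 22445*√5/192 ≈ -1079.7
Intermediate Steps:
F = √5 (F = √(0 + 5) = √5 ≈ 2.2361)
x(C, K) = 7 + √5 (x(C, K) = √5 + 7 = 7 + √5)
x(-6, -11)*((49/64 - 66/(-9)) - 125) = (7 + √5)*((49/64 - 66/(-9)) - 125) = (7 + √5)*((49*(1/64) - 66*(-⅑)) - 125) = (7 + √5)*((49/64 + 22/3) - 125) = (7 + √5)*(1555/192 - 125) = (7 + √5)*(-22445/192) = -157115/192 - 22445*√5/192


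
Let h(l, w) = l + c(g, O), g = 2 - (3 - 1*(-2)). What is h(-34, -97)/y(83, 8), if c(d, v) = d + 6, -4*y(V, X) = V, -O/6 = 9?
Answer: 124/83 ≈ 1.4940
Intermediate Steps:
O = -54 (O = -6*9 = -54)
g = -3 (g = 2 - (3 + 2) = 2 - 1*5 = 2 - 5 = -3)
y(V, X) = -V/4
c(d, v) = 6 + d
h(l, w) = 3 + l (h(l, w) = l + (6 - 3) = l + 3 = 3 + l)
h(-34, -97)/y(83, 8) = (3 - 34)/((-¼*83)) = -31/(-83/4) = -31*(-4/83) = 124/83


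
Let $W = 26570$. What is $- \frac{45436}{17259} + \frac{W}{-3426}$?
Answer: $- \frac{34124187}{3284963} \approx -10.388$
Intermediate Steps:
$- \frac{45436}{17259} + \frac{W}{-3426} = - \frac{45436}{17259} + \frac{26570}{-3426} = \left(-45436\right) \frac{1}{17259} + 26570 \left(- \frac{1}{3426}\right) = - \frac{45436}{17259} - \frac{13285}{1713} = - \frac{34124187}{3284963}$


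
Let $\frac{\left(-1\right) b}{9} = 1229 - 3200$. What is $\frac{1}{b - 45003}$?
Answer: $- \frac{1}{27264} \approx -3.6678 \cdot 10^{-5}$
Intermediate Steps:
$b = 17739$ ($b = - 9 \left(1229 - 3200\right) = \left(-9\right) \left(-1971\right) = 17739$)
$\frac{1}{b - 45003} = \frac{1}{17739 - 45003} = \frac{1}{-27264} = - \frac{1}{27264}$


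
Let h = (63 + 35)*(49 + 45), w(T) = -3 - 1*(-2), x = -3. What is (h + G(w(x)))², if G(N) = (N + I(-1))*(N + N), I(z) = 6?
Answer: 84676804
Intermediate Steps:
w(T) = -1 (w(T) = -3 + 2 = -1)
G(N) = 2*N*(6 + N) (G(N) = (N + 6)*(N + N) = (6 + N)*(2*N) = 2*N*(6 + N))
h = 9212 (h = 98*94 = 9212)
(h + G(w(x)))² = (9212 + 2*(-1)*(6 - 1))² = (9212 + 2*(-1)*5)² = (9212 - 10)² = 9202² = 84676804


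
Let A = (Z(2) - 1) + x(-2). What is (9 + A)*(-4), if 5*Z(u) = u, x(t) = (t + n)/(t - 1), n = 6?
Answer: -424/15 ≈ -28.267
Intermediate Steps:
x(t) = (6 + t)/(-1 + t) (x(t) = (t + 6)/(t - 1) = (6 + t)/(-1 + t))
Z(u) = u/5
A = -29/15 (A = ((⅕)*2 - 1) + (6 - 2)/(-1 - 2) = (⅖ - 1) + 4/(-3) = -⅗ - ⅓*4 = -⅗ - 4/3 = -29/15 ≈ -1.9333)
(9 + A)*(-4) = (9 - 29/15)*(-4) = (106/15)*(-4) = -424/15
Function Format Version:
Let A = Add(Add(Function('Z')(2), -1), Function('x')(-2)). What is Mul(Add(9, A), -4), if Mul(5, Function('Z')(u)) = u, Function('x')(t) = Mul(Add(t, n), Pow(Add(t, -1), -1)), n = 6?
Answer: Rational(-424, 15) ≈ -28.267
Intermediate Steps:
Function('x')(t) = Mul(Pow(Add(-1, t), -1), Add(6, t)) (Function('x')(t) = Mul(Add(t, 6), Pow(Add(t, -1), -1)) = Mul(Add(6, t), Pow(Add(-1, t), -1)) = Mul(Pow(Add(-1, t), -1), Add(6, t)))
Function('Z')(u) = Mul(Rational(1, 5), u)
A = Rational(-29, 15) (A = Add(Add(Mul(Rational(1, 5), 2), -1), Mul(Pow(Add(-1, -2), -1), Add(6, -2))) = Add(Add(Rational(2, 5), -1), Mul(Pow(-3, -1), 4)) = Add(Rational(-3, 5), Mul(Rational(-1, 3), 4)) = Add(Rational(-3, 5), Rational(-4, 3)) = Rational(-29, 15) ≈ -1.9333)
Mul(Add(9, A), -4) = Mul(Add(9, Rational(-29, 15)), -4) = Mul(Rational(106, 15), -4) = Rational(-424, 15)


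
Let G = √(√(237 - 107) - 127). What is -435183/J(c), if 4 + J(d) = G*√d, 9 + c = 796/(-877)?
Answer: 435183/(4 + √7620253*√(127 - √130)/877) ≈ 11500.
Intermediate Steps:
G = √(-127 + √130) (G = √(√130 - 127) = √(-127 + √130) ≈ 10.752*I)
c = -8689/877 (c = -9 + 796/(-877) = -9 + 796*(-1/877) = -9 - 796/877 = -8689/877 ≈ -9.9076)
J(d) = -4 + √d*√(-127 + √130) (J(d) = -4 + √(-127 + √130)*√d = -4 + √d*√(-127 + √130))
-435183/J(c) = -435183/(-4 + I*√(-8689/877)*√(127 - √130)) = -435183/(-4 + I*(I*√7620253/877)*√(127 - √130)) = -435183/(-4 - √7620253*√(127 - √130)/877)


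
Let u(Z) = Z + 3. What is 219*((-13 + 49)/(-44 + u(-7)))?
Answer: -657/4 ≈ -164.25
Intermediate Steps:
u(Z) = 3 + Z
219*((-13 + 49)/(-44 + u(-7))) = 219*((-13 + 49)/(-44 + (3 - 7))) = 219*(36/(-44 - 4)) = 219*(36/(-48)) = 219*(36*(-1/48)) = 219*(-¾) = -657/4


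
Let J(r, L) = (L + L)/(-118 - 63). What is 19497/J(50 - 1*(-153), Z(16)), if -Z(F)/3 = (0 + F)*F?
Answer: 1176319/512 ≈ 2297.5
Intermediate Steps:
Z(F) = -3*F² (Z(F) = -3*(0 + F)*F = -3*F*F = -3*F²)
J(r, L) = -2*L/181 (J(r, L) = (2*L)/(-181) = (2*L)*(-1/181) = -2*L/181)
19497/J(50 - 1*(-153), Z(16)) = 19497/((-(-6)*16²/181)) = 19497/((-(-6)*256/181)) = 19497/((-2/181*(-768))) = 19497/(1536/181) = 19497*(181/1536) = 1176319/512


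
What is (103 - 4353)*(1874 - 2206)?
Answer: 1411000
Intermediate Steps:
(103 - 4353)*(1874 - 2206) = -4250*(-332) = 1411000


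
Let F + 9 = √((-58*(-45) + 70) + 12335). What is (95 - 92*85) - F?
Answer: -7716 - √15015 ≈ -7838.5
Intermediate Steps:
F = -9 + √15015 (F = -9 + √((-58*(-45) + 70) + 12335) = -9 + √((2610 + 70) + 12335) = -9 + √(2680 + 12335) = -9 + √15015 ≈ 113.54)
(95 - 92*85) - F = (95 - 92*85) - (-9 + √15015) = (95 - 7820) + (9 - √15015) = -7725 + (9 - √15015) = -7716 - √15015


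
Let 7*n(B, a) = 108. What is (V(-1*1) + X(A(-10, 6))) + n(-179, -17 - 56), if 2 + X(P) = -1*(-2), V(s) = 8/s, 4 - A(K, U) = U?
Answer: 52/7 ≈ 7.4286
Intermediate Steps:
A(K, U) = 4 - U
n(B, a) = 108/7 (n(B, a) = (⅐)*108 = 108/7)
X(P) = 0 (X(P) = -2 - 1*(-2) = -2 + 2 = 0)
(V(-1*1) + X(A(-10, 6))) + n(-179, -17 - 56) = (8/((-1*1)) + 0) + 108/7 = (8/(-1) + 0) + 108/7 = (8*(-1) + 0) + 108/7 = (-8 + 0) + 108/7 = -8 + 108/7 = 52/7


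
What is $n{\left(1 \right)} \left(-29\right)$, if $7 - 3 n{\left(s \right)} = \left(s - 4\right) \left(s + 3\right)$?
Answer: $- \frac{551}{3} \approx -183.67$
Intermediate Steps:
$n{\left(s \right)} = \frac{7}{3} - \frac{\left(-4 + s\right) \left(3 + s\right)}{3}$ ($n{\left(s \right)} = \frac{7}{3} - \frac{\left(s - 4\right) \left(s + 3\right)}{3} = \frac{7}{3} - \frac{\left(-4 + s\right) \left(3 + s\right)}{3}$)
$n{\left(1 \right)} \left(-29\right) = \left(\frac{19}{3} - \frac{1^{2}}{3} + \frac{1}{3} \cdot 1\right) \left(-29\right) = \left(\frac{19}{3} - \frac{1}{3} + \frac{1}{3}\right) \left(-29\right) = \frac{19}{3} \left(-29\right) = - \frac{551}{3}$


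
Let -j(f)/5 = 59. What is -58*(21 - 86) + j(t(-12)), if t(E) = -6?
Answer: 3475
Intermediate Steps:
j(f) = -295 (j(f) = -5*59 = -295)
-58*(21 - 86) + j(t(-12)) = -58*(21 - 86) - 295 = -58*(-65) - 295 = 3770 - 295 = 3475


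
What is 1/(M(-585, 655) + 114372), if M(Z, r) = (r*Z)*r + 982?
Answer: -1/250864271 ≈ -3.9862e-9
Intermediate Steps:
M(Z, r) = 982 + Z*r² (M(Z, r) = (Z*r)*r + 982 = Z*r² + 982 = 982 + Z*r²)
1/(M(-585, 655) + 114372) = 1/((982 - 585*655²) + 114372) = 1/((982 - 585*429025) + 114372) = 1/((982 - 250979625) + 114372) = 1/(-250978643 + 114372) = 1/(-250864271) = -1/250864271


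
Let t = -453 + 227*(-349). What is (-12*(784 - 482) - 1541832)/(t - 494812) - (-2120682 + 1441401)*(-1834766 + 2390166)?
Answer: 9030775839618194/23937 ≈ 3.7727e+11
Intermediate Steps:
t = -79676 (t = -453 - 79223 = -79676)
(-12*(784 - 482) - 1541832)/(t - 494812) - (-2120682 + 1441401)*(-1834766 + 2390166) = (-12*(784 - 482) - 1541832)/(-79676 - 494812) - (-2120682 + 1441401)*(-1834766 + 2390166) = (-12*302 - 1541832)/(-574488) - (-679281)*555400 = (-3624 - 1541832)*(-1/574488) - 1*(-377272667400) = -1545456*(-1/574488) + 377272667400 = 64394/23937 + 377272667400 = 9030775839618194/23937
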